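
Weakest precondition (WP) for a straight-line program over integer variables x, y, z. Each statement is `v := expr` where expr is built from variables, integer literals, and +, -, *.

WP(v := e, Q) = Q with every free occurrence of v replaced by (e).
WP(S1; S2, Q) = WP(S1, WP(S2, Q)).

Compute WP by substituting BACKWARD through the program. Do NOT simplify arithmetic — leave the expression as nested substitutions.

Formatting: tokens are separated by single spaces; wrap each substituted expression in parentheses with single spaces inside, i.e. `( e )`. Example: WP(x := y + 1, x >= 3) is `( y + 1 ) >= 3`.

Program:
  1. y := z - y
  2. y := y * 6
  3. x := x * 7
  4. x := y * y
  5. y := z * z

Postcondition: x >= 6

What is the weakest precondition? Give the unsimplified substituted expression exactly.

post: x >= 6
stmt 5: y := z * z  -- replace 0 occurrence(s) of y with (z * z)
  => x >= 6
stmt 4: x := y * y  -- replace 1 occurrence(s) of x with (y * y)
  => ( y * y ) >= 6
stmt 3: x := x * 7  -- replace 0 occurrence(s) of x with (x * 7)
  => ( y * y ) >= 6
stmt 2: y := y * 6  -- replace 2 occurrence(s) of y with (y * 6)
  => ( ( y * 6 ) * ( y * 6 ) ) >= 6
stmt 1: y := z - y  -- replace 2 occurrence(s) of y with (z - y)
  => ( ( ( z - y ) * 6 ) * ( ( z - y ) * 6 ) ) >= 6

Answer: ( ( ( z - y ) * 6 ) * ( ( z - y ) * 6 ) ) >= 6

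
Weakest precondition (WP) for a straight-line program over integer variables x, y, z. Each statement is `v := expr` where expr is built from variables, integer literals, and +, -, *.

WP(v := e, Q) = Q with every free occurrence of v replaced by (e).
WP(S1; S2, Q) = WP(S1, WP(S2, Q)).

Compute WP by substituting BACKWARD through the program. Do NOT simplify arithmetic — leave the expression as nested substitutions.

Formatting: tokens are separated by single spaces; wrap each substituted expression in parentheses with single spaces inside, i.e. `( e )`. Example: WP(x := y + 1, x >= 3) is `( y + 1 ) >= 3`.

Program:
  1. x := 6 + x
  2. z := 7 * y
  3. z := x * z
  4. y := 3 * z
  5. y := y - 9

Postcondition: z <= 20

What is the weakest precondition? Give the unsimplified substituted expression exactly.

post: z <= 20
stmt 5: y := y - 9  -- replace 0 occurrence(s) of y with (y - 9)
  => z <= 20
stmt 4: y := 3 * z  -- replace 0 occurrence(s) of y with (3 * z)
  => z <= 20
stmt 3: z := x * z  -- replace 1 occurrence(s) of z with (x * z)
  => ( x * z ) <= 20
stmt 2: z := 7 * y  -- replace 1 occurrence(s) of z with (7 * y)
  => ( x * ( 7 * y ) ) <= 20
stmt 1: x := 6 + x  -- replace 1 occurrence(s) of x with (6 + x)
  => ( ( 6 + x ) * ( 7 * y ) ) <= 20

Answer: ( ( 6 + x ) * ( 7 * y ) ) <= 20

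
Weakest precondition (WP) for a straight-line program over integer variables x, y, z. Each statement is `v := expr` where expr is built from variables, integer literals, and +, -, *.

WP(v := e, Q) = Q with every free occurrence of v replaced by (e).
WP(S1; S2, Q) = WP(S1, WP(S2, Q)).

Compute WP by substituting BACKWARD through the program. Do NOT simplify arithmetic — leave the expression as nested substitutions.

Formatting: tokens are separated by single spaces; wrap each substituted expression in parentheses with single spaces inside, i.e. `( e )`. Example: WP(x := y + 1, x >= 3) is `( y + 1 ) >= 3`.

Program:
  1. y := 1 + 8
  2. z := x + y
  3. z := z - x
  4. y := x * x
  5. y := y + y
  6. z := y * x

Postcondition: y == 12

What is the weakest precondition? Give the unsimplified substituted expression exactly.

post: y == 12
stmt 6: z := y * x  -- replace 0 occurrence(s) of z with (y * x)
  => y == 12
stmt 5: y := y + y  -- replace 1 occurrence(s) of y with (y + y)
  => ( y + y ) == 12
stmt 4: y := x * x  -- replace 2 occurrence(s) of y with (x * x)
  => ( ( x * x ) + ( x * x ) ) == 12
stmt 3: z := z - x  -- replace 0 occurrence(s) of z with (z - x)
  => ( ( x * x ) + ( x * x ) ) == 12
stmt 2: z := x + y  -- replace 0 occurrence(s) of z with (x + y)
  => ( ( x * x ) + ( x * x ) ) == 12
stmt 1: y := 1 + 8  -- replace 0 occurrence(s) of y with (1 + 8)
  => ( ( x * x ) + ( x * x ) ) == 12

Answer: ( ( x * x ) + ( x * x ) ) == 12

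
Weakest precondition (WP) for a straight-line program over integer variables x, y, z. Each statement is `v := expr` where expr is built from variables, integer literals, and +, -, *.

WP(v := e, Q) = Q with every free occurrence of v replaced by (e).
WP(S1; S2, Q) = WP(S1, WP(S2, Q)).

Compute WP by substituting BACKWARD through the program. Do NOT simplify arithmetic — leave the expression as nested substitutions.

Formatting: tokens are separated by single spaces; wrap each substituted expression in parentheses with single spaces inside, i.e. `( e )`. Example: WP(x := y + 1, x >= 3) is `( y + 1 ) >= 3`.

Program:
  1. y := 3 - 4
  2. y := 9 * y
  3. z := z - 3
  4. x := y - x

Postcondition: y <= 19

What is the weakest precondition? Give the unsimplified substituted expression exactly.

Answer: ( 9 * ( 3 - 4 ) ) <= 19

Derivation:
post: y <= 19
stmt 4: x := y - x  -- replace 0 occurrence(s) of x with (y - x)
  => y <= 19
stmt 3: z := z - 3  -- replace 0 occurrence(s) of z with (z - 3)
  => y <= 19
stmt 2: y := 9 * y  -- replace 1 occurrence(s) of y with (9 * y)
  => ( 9 * y ) <= 19
stmt 1: y := 3 - 4  -- replace 1 occurrence(s) of y with (3 - 4)
  => ( 9 * ( 3 - 4 ) ) <= 19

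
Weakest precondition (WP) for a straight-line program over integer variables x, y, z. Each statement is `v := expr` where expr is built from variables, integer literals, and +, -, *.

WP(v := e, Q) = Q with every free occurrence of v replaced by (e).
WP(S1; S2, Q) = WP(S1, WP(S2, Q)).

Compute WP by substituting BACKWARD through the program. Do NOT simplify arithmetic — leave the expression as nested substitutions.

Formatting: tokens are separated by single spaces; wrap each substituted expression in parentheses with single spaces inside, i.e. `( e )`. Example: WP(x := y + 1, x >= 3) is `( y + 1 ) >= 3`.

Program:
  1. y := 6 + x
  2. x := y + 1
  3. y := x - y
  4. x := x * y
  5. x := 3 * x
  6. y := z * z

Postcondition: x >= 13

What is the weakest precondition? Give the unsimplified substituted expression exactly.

post: x >= 13
stmt 6: y := z * z  -- replace 0 occurrence(s) of y with (z * z)
  => x >= 13
stmt 5: x := 3 * x  -- replace 1 occurrence(s) of x with (3 * x)
  => ( 3 * x ) >= 13
stmt 4: x := x * y  -- replace 1 occurrence(s) of x with (x * y)
  => ( 3 * ( x * y ) ) >= 13
stmt 3: y := x - y  -- replace 1 occurrence(s) of y with (x - y)
  => ( 3 * ( x * ( x - y ) ) ) >= 13
stmt 2: x := y + 1  -- replace 2 occurrence(s) of x with (y + 1)
  => ( 3 * ( ( y + 1 ) * ( ( y + 1 ) - y ) ) ) >= 13
stmt 1: y := 6 + x  -- replace 3 occurrence(s) of y with (6 + x)
  => ( 3 * ( ( ( 6 + x ) + 1 ) * ( ( ( 6 + x ) + 1 ) - ( 6 + x ) ) ) ) >= 13

Answer: ( 3 * ( ( ( 6 + x ) + 1 ) * ( ( ( 6 + x ) + 1 ) - ( 6 + x ) ) ) ) >= 13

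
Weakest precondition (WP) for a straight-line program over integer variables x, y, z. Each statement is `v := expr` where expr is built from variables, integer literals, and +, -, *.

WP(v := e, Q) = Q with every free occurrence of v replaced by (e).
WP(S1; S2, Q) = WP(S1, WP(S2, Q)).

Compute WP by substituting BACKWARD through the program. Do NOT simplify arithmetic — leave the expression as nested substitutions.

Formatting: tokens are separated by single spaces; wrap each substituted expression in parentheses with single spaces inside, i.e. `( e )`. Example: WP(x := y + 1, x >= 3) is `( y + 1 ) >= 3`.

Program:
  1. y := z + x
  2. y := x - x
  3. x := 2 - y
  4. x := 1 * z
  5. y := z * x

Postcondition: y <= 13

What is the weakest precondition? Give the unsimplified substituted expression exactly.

Answer: ( z * ( 1 * z ) ) <= 13

Derivation:
post: y <= 13
stmt 5: y := z * x  -- replace 1 occurrence(s) of y with (z * x)
  => ( z * x ) <= 13
stmt 4: x := 1 * z  -- replace 1 occurrence(s) of x with (1 * z)
  => ( z * ( 1 * z ) ) <= 13
stmt 3: x := 2 - y  -- replace 0 occurrence(s) of x with (2 - y)
  => ( z * ( 1 * z ) ) <= 13
stmt 2: y := x - x  -- replace 0 occurrence(s) of y with (x - x)
  => ( z * ( 1 * z ) ) <= 13
stmt 1: y := z + x  -- replace 0 occurrence(s) of y with (z + x)
  => ( z * ( 1 * z ) ) <= 13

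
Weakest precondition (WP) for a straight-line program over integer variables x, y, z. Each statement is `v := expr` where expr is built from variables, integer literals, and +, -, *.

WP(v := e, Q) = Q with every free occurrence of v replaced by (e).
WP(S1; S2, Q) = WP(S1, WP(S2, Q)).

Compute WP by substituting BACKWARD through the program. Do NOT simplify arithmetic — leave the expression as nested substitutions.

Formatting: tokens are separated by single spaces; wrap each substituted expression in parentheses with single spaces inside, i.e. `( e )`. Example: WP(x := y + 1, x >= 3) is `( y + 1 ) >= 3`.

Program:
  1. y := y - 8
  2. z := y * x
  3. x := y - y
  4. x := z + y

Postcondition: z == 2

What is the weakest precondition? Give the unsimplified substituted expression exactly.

post: z == 2
stmt 4: x := z + y  -- replace 0 occurrence(s) of x with (z + y)
  => z == 2
stmt 3: x := y - y  -- replace 0 occurrence(s) of x with (y - y)
  => z == 2
stmt 2: z := y * x  -- replace 1 occurrence(s) of z with (y * x)
  => ( y * x ) == 2
stmt 1: y := y - 8  -- replace 1 occurrence(s) of y with (y - 8)
  => ( ( y - 8 ) * x ) == 2

Answer: ( ( y - 8 ) * x ) == 2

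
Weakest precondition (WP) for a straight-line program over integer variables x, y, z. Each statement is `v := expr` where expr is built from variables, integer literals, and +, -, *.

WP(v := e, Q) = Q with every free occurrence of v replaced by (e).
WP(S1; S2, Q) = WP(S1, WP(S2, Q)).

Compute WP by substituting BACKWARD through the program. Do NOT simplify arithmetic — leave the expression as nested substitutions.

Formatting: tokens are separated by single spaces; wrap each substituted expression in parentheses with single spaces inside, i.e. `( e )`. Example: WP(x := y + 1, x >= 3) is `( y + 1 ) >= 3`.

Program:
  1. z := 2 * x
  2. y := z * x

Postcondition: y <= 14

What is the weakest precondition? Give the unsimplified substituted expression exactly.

post: y <= 14
stmt 2: y := z * x  -- replace 1 occurrence(s) of y with (z * x)
  => ( z * x ) <= 14
stmt 1: z := 2 * x  -- replace 1 occurrence(s) of z with (2 * x)
  => ( ( 2 * x ) * x ) <= 14

Answer: ( ( 2 * x ) * x ) <= 14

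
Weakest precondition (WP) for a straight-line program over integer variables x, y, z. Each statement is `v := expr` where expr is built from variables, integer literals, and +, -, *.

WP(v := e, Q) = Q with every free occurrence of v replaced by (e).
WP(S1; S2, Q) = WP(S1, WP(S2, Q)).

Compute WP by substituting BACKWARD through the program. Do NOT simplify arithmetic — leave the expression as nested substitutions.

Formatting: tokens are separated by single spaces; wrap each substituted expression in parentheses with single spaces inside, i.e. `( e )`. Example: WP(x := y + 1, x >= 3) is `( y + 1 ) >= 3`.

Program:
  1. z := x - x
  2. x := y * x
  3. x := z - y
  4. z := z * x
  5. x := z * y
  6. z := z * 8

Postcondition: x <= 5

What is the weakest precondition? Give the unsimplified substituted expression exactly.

Answer: ( ( ( x - x ) * ( ( x - x ) - y ) ) * y ) <= 5

Derivation:
post: x <= 5
stmt 6: z := z * 8  -- replace 0 occurrence(s) of z with (z * 8)
  => x <= 5
stmt 5: x := z * y  -- replace 1 occurrence(s) of x with (z * y)
  => ( z * y ) <= 5
stmt 4: z := z * x  -- replace 1 occurrence(s) of z with (z * x)
  => ( ( z * x ) * y ) <= 5
stmt 3: x := z - y  -- replace 1 occurrence(s) of x with (z - y)
  => ( ( z * ( z - y ) ) * y ) <= 5
stmt 2: x := y * x  -- replace 0 occurrence(s) of x with (y * x)
  => ( ( z * ( z - y ) ) * y ) <= 5
stmt 1: z := x - x  -- replace 2 occurrence(s) of z with (x - x)
  => ( ( ( x - x ) * ( ( x - x ) - y ) ) * y ) <= 5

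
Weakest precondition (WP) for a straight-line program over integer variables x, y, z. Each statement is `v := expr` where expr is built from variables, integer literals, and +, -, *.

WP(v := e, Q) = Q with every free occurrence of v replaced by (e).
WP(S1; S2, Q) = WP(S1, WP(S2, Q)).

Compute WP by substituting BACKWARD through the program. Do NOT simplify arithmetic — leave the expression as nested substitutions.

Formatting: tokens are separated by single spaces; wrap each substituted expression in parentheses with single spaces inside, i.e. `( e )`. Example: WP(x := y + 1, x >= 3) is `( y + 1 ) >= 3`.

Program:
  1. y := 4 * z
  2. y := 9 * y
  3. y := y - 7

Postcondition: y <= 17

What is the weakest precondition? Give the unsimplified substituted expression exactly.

Answer: ( ( 9 * ( 4 * z ) ) - 7 ) <= 17

Derivation:
post: y <= 17
stmt 3: y := y - 7  -- replace 1 occurrence(s) of y with (y - 7)
  => ( y - 7 ) <= 17
stmt 2: y := 9 * y  -- replace 1 occurrence(s) of y with (9 * y)
  => ( ( 9 * y ) - 7 ) <= 17
stmt 1: y := 4 * z  -- replace 1 occurrence(s) of y with (4 * z)
  => ( ( 9 * ( 4 * z ) ) - 7 ) <= 17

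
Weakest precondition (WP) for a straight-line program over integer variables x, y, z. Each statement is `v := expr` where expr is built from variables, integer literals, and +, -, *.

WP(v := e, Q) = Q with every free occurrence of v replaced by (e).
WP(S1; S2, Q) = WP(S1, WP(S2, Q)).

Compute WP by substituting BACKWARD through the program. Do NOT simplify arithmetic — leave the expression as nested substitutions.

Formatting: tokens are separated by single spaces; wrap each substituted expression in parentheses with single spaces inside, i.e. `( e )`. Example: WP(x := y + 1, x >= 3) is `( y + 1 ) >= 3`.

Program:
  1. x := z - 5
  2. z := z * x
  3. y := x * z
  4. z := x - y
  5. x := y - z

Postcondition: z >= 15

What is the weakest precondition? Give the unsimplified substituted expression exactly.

post: z >= 15
stmt 5: x := y - z  -- replace 0 occurrence(s) of x with (y - z)
  => z >= 15
stmt 4: z := x - y  -- replace 1 occurrence(s) of z with (x - y)
  => ( x - y ) >= 15
stmt 3: y := x * z  -- replace 1 occurrence(s) of y with (x * z)
  => ( x - ( x * z ) ) >= 15
stmt 2: z := z * x  -- replace 1 occurrence(s) of z with (z * x)
  => ( x - ( x * ( z * x ) ) ) >= 15
stmt 1: x := z - 5  -- replace 3 occurrence(s) of x with (z - 5)
  => ( ( z - 5 ) - ( ( z - 5 ) * ( z * ( z - 5 ) ) ) ) >= 15

Answer: ( ( z - 5 ) - ( ( z - 5 ) * ( z * ( z - 5 ) ) ) ) >= 15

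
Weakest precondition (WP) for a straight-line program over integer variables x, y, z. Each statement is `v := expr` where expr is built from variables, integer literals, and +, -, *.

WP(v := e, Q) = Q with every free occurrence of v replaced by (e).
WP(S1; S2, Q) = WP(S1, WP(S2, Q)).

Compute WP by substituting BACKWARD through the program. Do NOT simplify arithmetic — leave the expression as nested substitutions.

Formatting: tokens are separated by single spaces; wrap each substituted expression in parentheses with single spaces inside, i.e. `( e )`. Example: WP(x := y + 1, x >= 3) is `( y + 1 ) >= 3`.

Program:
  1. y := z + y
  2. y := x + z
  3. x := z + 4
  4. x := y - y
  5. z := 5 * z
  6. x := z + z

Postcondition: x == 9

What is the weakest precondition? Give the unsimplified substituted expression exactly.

post: x == 9
stmt 6: x := z + z  -- replace 1 occurrence(s) of x with (z + z)
  => ( z + z ) == 9
stmt 5: z := 5 * z  -- replace 2 occurrence(s) of z with (5 * z)
  => ( ( 5 * z ) + ( 5 * z ) ) == 9
stmt 4: x := y - y  -- replace 0 occurrence(s) of x with (y - y)
  => ( ( 5 * z ) + ( 5 * z ) ) == 9
stmt 3: x := z + 4  -- replace 0 occurrence(s) of x with (z + 4)
  => ( ( 5 * z ) + ( 5 * z ) ) == 9
stmt 2: y := x + z  -- replace 0 occurrence(s) of y with (x + z)
  => ( ( 5 * z ) + ( 5 * z ) ) == 9
stmt 1: y := z + y  -- replace 0 occurrence(s) of y with (z + y)
  => ( ( 5 * z ) + ( 5 * z ) ) == 9

Answer: ( ( 5 * z ) + ( 5 * z ) ) == 9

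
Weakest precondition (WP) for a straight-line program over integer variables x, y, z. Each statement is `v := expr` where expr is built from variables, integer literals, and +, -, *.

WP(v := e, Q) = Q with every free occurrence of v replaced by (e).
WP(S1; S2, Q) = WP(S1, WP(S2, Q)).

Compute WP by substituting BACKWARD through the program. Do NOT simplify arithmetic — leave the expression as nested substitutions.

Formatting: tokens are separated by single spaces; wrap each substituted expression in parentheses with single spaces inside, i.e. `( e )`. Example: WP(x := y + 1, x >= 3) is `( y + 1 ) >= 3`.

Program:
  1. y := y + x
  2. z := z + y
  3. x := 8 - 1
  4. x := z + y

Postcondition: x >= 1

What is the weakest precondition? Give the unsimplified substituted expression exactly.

Answer: ( ( z + ( y + x ) ) + ( y + x ) ) >= 1

Derivation:
post: x >= 1
stmt 4: x := z + y  -- replace 1 occurrence(s) of x with (z + y)
  => ( z + y ) >= 1
stmt 3: x := 8 - 1  -- replace 0 occurrence(s) of x with (8 - 1)
  => ( z + y ) >= 1
stmt 2: z := z + y  -- replace 1 occurrence(s) of z with (z + y)
  => ( ( z + y ) + y ) >= 1
stmt 1: y := y + x  -- replace 2 occurrence(s) of y with (y + x)
  => ( ( z + ( y + x ) ) + ( y + x ) ) >= 1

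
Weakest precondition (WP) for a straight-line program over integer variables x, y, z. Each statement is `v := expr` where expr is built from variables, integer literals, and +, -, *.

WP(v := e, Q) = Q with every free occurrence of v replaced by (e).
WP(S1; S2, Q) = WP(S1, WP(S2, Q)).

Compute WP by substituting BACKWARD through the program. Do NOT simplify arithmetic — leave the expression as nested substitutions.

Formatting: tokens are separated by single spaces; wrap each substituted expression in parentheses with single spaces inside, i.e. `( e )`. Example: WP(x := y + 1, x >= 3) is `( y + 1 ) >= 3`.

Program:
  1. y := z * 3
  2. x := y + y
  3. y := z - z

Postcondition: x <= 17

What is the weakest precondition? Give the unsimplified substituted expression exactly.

Answer: ( ( z * 3 ) + ( z * 3 ) ) <= 17

Derivation:
post: x <= 17
stmt 3: y := z - z  -- replace 0 occurrence(s) of y with (z - z)
  => x <= 17
stmt 2: x := y + y  -- replace 1 occurrence(s) of x with (y + y)
  => ( y + y ) <= 17
stmt 1: y := z * 3  -- replace 2 occurrence(s) of y with (z * 3)
  => ( ( z * 3 ) + ( z * 3 ) ) <= 17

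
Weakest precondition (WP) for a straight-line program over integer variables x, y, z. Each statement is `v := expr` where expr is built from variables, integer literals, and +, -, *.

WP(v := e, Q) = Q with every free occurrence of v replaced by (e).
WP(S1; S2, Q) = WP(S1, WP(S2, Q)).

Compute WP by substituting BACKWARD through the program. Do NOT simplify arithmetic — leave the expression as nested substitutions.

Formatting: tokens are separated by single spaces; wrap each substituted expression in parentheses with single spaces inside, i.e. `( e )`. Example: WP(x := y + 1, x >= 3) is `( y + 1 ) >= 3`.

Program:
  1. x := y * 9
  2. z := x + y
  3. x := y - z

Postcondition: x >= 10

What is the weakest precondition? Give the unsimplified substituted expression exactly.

Answer: ( y - ( ( y * 9 ) + y ) ) >= 10

Derivation:
post: x >= 10
stmt 3: x := y - z  -- replace 1 occurrence(s) of x with (y - z)
  => ( y - z ) >= 10
stmt 2: z := x + y  -- replace 1 occurrence(s) of z with (x + y)
  => ( y - ( x + y ) ) >= 10
stmt 1: x := y * 9  -- replace 1 occurrence(s) of x with (y * 9)
  => ( y - ( ( y * 9 ) + y ) ) >= 10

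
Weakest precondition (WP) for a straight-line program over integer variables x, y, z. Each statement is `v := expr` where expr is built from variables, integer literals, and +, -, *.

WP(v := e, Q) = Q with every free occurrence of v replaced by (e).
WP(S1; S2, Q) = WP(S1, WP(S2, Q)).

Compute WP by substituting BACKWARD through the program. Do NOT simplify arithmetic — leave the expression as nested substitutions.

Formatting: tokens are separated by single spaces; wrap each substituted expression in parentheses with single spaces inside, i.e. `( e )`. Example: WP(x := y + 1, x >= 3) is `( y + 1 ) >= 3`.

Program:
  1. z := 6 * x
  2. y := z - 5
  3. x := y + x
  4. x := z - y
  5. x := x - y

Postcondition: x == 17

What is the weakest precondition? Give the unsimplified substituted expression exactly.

Answer: ( ( ( 6 * x ) - ( ( 6 * x ) - 5 ) ) - ( ( 6 * x ) - 5 ) ) == 17

Derivation:
post: x == 17
stmt 5: x := x - y  -- replace 1 occurrence(s) of x with (x - y)
  => ( x - y ) == 17
stmt 4: x := z - y  -- replace 1 occurrence(s) of x with (z - y)
  => ( ( z - y ) - y ) == 17
stmt 3: x := y + x  -- replace 0 occurrence(s) of x with (y + x)
  => ( ( z - y ) - y ) == 17
stmt 2: y := z - 5  -- replace 2 occurrence(s) of y with (z - 5)
  => ( ( z - ( z - 5 ) ) - ( z - 5 ) ) == 17
stmt 1: z := 6 * x  -- replace 3 occurrence(s) of z with (6 * x)
  => ( ( ( 6 * x ) - ( ( 6 * x ) - 5 ) ) - ( ( 6 * x ) - 5 ) ) == 17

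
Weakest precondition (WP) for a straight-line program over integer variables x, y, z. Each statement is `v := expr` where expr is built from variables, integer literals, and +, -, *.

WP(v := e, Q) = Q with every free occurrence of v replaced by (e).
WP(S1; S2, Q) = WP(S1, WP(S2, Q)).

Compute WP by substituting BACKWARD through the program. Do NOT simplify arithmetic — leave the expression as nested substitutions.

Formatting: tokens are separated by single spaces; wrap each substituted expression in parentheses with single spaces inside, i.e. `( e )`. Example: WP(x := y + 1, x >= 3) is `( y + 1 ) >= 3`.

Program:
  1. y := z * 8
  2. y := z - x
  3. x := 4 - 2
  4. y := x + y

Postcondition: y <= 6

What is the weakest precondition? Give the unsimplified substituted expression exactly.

post: y <= 6
stmt 4: y := x + y  -- replace 1 occurrence(s) of y with (x + y)
  => ( x + y ) <= 6
stmt 3: x := 4 - 2  -- replace 1 occurrence(s) of x with (4 - 2)
  => ( ( 4 - 2 ) + y ) <= 6
stmt 2: y := z - x  -- replace 1 occurrence(s) of y with (z - x)
  => ( ( 4 - 2 ) + ( z - x ) ) <= 6
stmt 1: y := z * 8  -- replace 0 occurrence(s) of y with (z * 8)
  => ( ( 4 - 2 ) + ( z - x ) ) <= 6

Answer: ( ( 4 - 2 ) + ( z - x ) ) <= 6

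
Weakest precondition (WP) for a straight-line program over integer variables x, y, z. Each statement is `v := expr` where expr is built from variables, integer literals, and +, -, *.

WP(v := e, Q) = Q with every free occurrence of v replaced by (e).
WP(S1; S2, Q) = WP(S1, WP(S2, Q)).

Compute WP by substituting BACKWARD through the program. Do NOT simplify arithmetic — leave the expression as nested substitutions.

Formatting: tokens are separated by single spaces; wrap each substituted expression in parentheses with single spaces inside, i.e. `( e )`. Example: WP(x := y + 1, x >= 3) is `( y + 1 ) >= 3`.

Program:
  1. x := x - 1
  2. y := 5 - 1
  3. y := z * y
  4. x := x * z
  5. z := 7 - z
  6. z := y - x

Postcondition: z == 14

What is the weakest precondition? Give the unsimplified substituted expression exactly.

Answer: ( ( z * ( 5 - 1 ) ) - ( ( x - 1 ) * z ) ) == 14

Derivation:
post: z == 14
stmt 6: z := y - x  -- replace 1 occurrence(s) of z with (y - x)
  => ( y - x ) == 14
stmt 5: z := 7 - z  -- replace 0 occurrence(s) of z with (7 - z)
  => ( y - x ) == 14
stmt 4: x := x * z  -- replace 1 occurrence(s) of x with (x * z)
  => ( y - ( x * z ) ) == 14
stmt 3: y := z * y  -- replace 1 occurrence(s) of y with (z * y)
  => ( ( z * y ) - ( x * z ) ) == 14
stmt 2: y := 5 - 1  -- replace 1 occurrence(s) of y with (5 - 1)
  => ( ( z * ( 5 - 1 ) ) - ( x * z ) ) == 14
stmt 1: x := x - 1  -- replace 1 occurrence(s) of x with (x - 1)
  => ( ( z * ( 5 - 1 ) ) - ( ( x - 1 ) * z ) ) == 14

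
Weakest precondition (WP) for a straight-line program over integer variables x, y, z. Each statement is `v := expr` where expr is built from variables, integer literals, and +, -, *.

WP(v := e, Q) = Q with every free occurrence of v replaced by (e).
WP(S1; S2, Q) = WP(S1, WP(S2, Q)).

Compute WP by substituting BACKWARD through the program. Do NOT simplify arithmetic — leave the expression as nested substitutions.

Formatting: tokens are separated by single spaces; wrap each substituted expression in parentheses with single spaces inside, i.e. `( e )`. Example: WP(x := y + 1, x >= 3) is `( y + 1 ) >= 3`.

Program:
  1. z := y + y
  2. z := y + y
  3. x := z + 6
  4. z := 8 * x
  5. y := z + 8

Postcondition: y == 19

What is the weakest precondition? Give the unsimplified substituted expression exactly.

post: y == 19
stmt 5: y := z + 8  -- replace 1 occurrence(s) of y with (z + 8)
  => ( z + 8 ) == 19
stmt 4: z := 8 * x  -- replace 1 occurrence(s) of z with (8 * x)
  => ( ( 8 * x ) + 8 ) == 19
stmt 3: x := z + 6  -- replace 1 occurrence(s) of x with (z + 6)
  => ( ( 8 * ( z + 6 ) ) + 8 ) == 19
stmt 2: z := y + y  -- replace 1 occurrence(s) of z with (y + y)
  => ( ( 8 * ( ( y + y ) + 6 ) ) + 8 ) == 19
stmt 1: z := y + y  -- replace 0 occurrence(s) of z with (y + y)
  => ( ( 8 * ( ( y + y ) + 6 ) ) + 8 ) == 19

Answer: ( ( 8 * ( ( y + y ) + 6 ) ) + 8 ) == 19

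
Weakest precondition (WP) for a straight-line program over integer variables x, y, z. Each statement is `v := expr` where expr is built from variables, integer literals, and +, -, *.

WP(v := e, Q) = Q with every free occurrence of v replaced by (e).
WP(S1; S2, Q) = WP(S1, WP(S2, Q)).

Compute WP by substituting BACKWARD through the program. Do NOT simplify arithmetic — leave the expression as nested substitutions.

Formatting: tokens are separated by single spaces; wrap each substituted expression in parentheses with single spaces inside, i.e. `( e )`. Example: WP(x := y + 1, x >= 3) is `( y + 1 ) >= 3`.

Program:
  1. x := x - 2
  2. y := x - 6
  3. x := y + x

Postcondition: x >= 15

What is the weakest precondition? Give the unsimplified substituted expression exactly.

Answer: ( ( ( x - 2 ) - 6 ) + ( x - 2 ) ) >= 15

Derivation:
post: x >= 15
stmt 3: x := y + x  -- replace 1 occurrence(s) of x with (y + x)
  => ( y + x ) >= 15
stmt 2: y := x - 6  -- replace 1 occurrence(s) of y with (x - 6)
  => ( ( x - 6 ) + x ) >= 15
stmt 1: x := x - 2  -- replace 2 occurrence(s) of x with (x - 2)
  => ( ( ( x - 2 ) - 6 ) + ( x - 2 ) ) >= 15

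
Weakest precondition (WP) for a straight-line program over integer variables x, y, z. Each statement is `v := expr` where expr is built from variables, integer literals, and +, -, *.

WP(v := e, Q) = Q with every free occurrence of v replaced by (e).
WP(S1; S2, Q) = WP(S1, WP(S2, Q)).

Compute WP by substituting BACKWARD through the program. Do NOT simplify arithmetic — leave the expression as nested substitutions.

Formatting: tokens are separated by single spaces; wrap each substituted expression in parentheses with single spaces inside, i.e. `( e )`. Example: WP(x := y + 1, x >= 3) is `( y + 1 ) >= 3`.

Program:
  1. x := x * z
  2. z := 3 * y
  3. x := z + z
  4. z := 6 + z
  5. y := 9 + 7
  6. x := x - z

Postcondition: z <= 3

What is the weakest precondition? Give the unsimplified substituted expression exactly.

post: z <= 3
stmt 6: x := x - z  -- replace 0 occurrence(s) of x with (x - z)
  => z <= 3
stmt 5: y := 9 + 7  -- replace 0 occurrence(s) of y with (9 + 7)
  => z <= 3
stmt 4: z := 6 + z  -- replace 1 occurrence(s) of z with (6 + z)
  => ( 6 + z ) <= 3
stmt 3: x := z + z  -- replace 0 occurrence(s) of x with (z + z)
  => ( 6 + z ) <= 3
stmt 2: z := 3 * y  -- replace 1 occurrence(s) of z with (3 * y)
  => ( 6 + ( 3 * y ) ) <= 3
stmt 1: x := x * z  -- replace 0 occurrence(s) of x with (x * z)
  => ( 6 + ( 3 * y ) ) <= 3

Answer: ( 6 + ( 3 * y ) ) <= 3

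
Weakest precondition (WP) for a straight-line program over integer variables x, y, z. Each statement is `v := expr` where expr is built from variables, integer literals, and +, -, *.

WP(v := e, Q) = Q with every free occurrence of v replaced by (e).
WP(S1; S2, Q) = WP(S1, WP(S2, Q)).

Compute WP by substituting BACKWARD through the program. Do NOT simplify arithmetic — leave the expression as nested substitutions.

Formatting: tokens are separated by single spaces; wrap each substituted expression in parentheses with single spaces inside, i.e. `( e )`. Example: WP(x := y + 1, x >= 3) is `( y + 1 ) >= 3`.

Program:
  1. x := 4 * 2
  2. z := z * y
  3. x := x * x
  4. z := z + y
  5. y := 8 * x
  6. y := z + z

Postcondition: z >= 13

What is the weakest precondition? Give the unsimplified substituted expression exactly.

Answer: ( ( z * y ) + y ) >= 13

Derivation:
post: z >= 13
stmt 6: y := z + z  -- replace 0 occurrence(s) of y with (z + z)
  => z >= 13
stmt 5: y := 8 * x  -- replace 0 occurrence(s) of y with (8 * x)
  => z >= 13
stmt 4: z := z + y  -- replace 1 occurrence(s) of z with (z + y)
  => ( z + y ) >= 13
stmt 3: x := x * x  -- replace 0 occurrence(s) of x with (x * x)
  => ( z + y ) >= 13
stmt 2: z := z * y  -- replace 1 occurrence(s) of z with (z * y)
  => ( ( z * y ) + y ) >= 13
stmt 1: x := 4 * 2  -- replace 0 occurrence(s) of x with (4 * 2)
  => ( ( z * y ) + y ) >= 13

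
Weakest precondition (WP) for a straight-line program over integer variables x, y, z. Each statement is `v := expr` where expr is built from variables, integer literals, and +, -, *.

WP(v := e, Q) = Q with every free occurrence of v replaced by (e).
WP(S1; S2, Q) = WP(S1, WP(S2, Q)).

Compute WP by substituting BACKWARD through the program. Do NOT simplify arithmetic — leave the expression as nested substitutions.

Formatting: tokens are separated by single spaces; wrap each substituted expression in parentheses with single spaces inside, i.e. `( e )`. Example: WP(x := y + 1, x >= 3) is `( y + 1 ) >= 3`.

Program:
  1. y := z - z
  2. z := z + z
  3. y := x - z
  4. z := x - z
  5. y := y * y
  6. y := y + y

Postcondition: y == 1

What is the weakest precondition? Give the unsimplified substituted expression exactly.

Answer: ( ( ( x - ( z + z ) ) * ( x - ( z + z ) ) ) + ( ( x - ( z + z ) ) * ( x - ( z + z ) ) ) ) == 1

Derivation:
post: y == 1
stmt 6: y := y + y  -- replace 1 occurrence(s) of y with (y + y)
  => ( y + y ) == 1
stmt 5: y := y * y  -- replace 2 occurrence(s) of y with (y * y)
  => ( ( y * y ) + ( y * y ) ) == 1
stmt 4: z := x - z  -- replace 0 occurrence(s) of z with (x - z)
  => ( ( y * y ) + ( y * y ) ) == 1
stmt 3: y := x - z  -- replace 4 occurrence(s) of y with (x - z)
  => ( ( ( x - z ) * ( x - z ) ) + ( ( x - z ) * ( x - z ) ) ) == 1
stmt 2: z := z + z  -- replace 4 occurrence(s) of z with (z + z)
  => ( ( ( x - ( z + z ) ) * ( x - ( z + z ) ) ) + ( ( x - ( z + z ) ) * ( x - ( z + z ) ) ) ) == 1
stmt 1: y := z - z  -- replace 0 occurrence(s) of y with (z - z)
  => ( ( ( x - ( z + z ) ) * ( x - ( z + z ) ) ) + ( ( x - ( z + z ) ) * ( x - ( z + z ) ) ) ) == 1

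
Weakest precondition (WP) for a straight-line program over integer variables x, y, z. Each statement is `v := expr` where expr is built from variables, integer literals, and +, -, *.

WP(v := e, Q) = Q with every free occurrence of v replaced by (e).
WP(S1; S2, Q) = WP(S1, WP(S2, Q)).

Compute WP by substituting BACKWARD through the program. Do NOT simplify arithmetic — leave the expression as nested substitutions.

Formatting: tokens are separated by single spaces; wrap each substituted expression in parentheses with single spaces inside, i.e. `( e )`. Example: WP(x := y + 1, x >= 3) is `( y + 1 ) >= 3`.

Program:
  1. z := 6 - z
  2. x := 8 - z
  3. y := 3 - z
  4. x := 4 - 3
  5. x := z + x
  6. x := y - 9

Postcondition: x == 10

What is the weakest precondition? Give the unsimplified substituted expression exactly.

post: x == 10
stmt 6: x := y - 9  -- replace 1 occurrence(s) of x with (y - 9)
  => ( y - 9 ) == 10
stmt 5: x := z + x  -- replace 0 occurrence(s) of x with (z + x)
  => ( y - 9 ) == 10
stmt 4: x := 4 - 3  -- replace 0 occurrence(s) of x with (4 - 3)
  => ( y - 9 ) == 10
stmt 3: y := 3 - z  -- replace 1 occurrence(s) of y with (3 - z)
  => ( ( 3 - z ) - 9 ) == 10
stmt 2: x := 8 - z  -- replace 0 occurrence(s) of x with (8 - z)
  => ( ( 3 - z ) - 9 ) == 10
stmt 1: z := 6 - z  -- replace 1 occurrence(s) of z with (6 - z)
  => ( ( 3 - ( 6 - z ) ) - 9 ) == 10

Answer: ( ( 3 - ( 6 - z ) ) - 9 ) == 10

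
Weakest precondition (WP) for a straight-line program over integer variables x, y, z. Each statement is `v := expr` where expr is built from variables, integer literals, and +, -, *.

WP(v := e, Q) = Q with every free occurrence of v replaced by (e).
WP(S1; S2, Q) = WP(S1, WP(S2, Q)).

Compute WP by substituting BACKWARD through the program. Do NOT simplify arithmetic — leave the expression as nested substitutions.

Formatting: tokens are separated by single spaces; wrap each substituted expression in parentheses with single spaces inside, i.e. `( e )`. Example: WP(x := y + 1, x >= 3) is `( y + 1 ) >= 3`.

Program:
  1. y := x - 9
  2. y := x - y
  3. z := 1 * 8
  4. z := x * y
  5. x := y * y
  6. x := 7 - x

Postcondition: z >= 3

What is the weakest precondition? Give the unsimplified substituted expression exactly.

Answer: ( x * ( x - ( x - 9 ) ) ) >= 3

Derivation:
post: z >= 3
stmt 6: x := 7 - x  -- replace 0 occurrence(s) of x with (7 - x)
  => z >= 3
stmt 5: x := y * y  -- replace 0 occurrence(s) of x with (y * y)
  => z >= 3
stmt 4: z := x * y  -- replace 1 occurrence(s) of z with (x * y)
  => ( x * y ) >= 3
stmt 3: z := 1 * 8  -- replace 0 occurrence(s) of z with (1 * 8)
  => ( x * y ) >= 3
stmt 2: y := x - y  -- replace 1 occurrence(s) of y with (x - y)
  => ( x * ( x - y ) ) >= 3
stmt 1: y := x - 9  -- replace 1 occurrence(s) of y with (x - 9)
  => ( x * ( x - ( x - 9 ) ) ) >= 3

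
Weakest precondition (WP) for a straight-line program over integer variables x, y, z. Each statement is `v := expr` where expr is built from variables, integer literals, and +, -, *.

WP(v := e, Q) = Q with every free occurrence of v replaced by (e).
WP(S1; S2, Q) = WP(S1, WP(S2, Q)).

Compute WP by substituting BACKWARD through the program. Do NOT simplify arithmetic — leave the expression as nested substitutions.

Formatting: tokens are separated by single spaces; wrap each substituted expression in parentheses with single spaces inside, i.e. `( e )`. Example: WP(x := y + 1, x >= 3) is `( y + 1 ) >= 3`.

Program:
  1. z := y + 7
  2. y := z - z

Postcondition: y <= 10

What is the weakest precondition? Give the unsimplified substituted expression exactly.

Answer: ( ( y + 7 ) - ( y + 7 ) ) <= 10

Derivation:
post: y <= 10
stmt 2: y := z - z  -- replace 1 occurrence(s) of y with (z - z)
  => ( z - z ) <= 10
stmt 1: z := y + 7  -- replace 2 occurrence(s) of z with (y + 7)
  => ( ( y + 7 ) - ( y + 7 ) ) <= 10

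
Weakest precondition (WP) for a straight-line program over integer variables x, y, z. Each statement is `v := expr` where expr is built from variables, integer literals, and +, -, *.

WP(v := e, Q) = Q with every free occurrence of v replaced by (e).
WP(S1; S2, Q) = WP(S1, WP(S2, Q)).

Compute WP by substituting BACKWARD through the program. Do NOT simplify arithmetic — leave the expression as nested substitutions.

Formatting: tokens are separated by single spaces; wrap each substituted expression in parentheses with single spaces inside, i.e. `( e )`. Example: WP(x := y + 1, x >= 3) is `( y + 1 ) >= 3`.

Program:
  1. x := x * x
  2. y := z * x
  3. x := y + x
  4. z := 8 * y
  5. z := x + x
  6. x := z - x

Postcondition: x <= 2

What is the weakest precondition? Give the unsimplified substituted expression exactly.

post: x <= 2
stmt 6: x := z - x  -- replace 1 occurrence(s) of x with (z - x)
  => ( z - x ) <= 2
stmt 5: z := x + x  -- replace 1 occurrence(s) of z with (x + x)
  => ( ( x + x ) - x ) <= 2
stmt 4: z := 8 * y  -- replace 0 occurrence(s) of z with (8 * y)
  => ( ( x + x ) - x ) <= 2
stmt 3: x := y + x  -- replace 3 occurrence(s) of x with (y + x)
  => ( ( ( y + x ) + ( y + x ) ) - ( y + x ) ) <= 2
stmt 2: y := z * x  -- replace 3 occurrence(s) of y with (z * x)
  => ( ( ( ( z * x ) + x ) + ( ( z * x ) + x ) ) - ( ( z * x ) + x ) ) <= 2
stmt 1: x := x * x  -- replace 6 occurrence(s) of x with (x * x)
  => ( ( ( ( z * ( x * x ) ) + ( x * x ) ) + ( ( z * ( x * x ) ) + ( x * x ) ) ) - ( ( z * ( x * x ) ) + ( x * x ) ) ) <= 2

Answer: ( ( ( ( z * ( x * x ) ) + ( x * x ) ) + ( ( z * ( x * x ) ) + ( x * x ) ) ) - ( ( z * ( x * x ) ) + ( x * x ) ) ) <= 2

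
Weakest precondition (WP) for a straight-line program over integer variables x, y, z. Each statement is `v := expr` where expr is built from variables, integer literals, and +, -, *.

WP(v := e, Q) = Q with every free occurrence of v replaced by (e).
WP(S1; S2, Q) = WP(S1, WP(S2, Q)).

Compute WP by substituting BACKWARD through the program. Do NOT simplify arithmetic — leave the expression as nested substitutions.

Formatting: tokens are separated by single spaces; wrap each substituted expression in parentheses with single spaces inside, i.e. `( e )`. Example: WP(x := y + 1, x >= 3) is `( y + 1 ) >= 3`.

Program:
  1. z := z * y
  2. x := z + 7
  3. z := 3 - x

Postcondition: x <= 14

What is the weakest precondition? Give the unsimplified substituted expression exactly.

Answer: ( ( z * y ) + 7 ) <= 14

Derivation:
post: x <= 14
stmt 3: z := 3 - x  -- replace 0 occurrence(s) of z with (3 - x)
  => x <= 14
stmt 2: x := z + 7  -- replace 1 occurrence(s) of x with (z + 7)
  => ( z + 7 ) <= 14
stmt 1: z := z * y  -- replace 1 occurrence(s) of z with (z * y)
  => ( ( z * y ) + 7 ) <= 14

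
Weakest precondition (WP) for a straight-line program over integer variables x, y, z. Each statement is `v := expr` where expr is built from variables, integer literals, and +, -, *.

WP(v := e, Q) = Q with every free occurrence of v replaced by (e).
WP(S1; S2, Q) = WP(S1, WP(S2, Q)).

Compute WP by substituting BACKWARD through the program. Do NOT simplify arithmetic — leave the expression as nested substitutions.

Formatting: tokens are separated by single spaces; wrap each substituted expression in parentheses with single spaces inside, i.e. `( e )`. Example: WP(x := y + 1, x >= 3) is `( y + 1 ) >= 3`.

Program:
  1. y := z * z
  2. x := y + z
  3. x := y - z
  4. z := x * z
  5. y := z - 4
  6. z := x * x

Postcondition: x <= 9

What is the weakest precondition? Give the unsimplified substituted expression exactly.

post: x <= 9
stmt 6: z := x * x  -- replace 0 occurrence(s) of z with (x * x)
  => x <= 9
stmt 5: y := z - 4  -- replace 0 occurrence(s) of y with (z - 4)
  => x <= 9
stmt 4: z := x * z  -- replace 0 occurrence(s) of z with (x * z)
  => x <= 9
stmt 3: x := y - z  -- replace 1 occurrence(s) of x with (y - z)
  => ( y - z ) <= 9
stmt 2: x := y + z  -- replace 0 occurrence(s) of x with (y + z)
  => ( y - z ) <= 9
stmt 1: y := z * z  -- replace 1 occurrence(s) of y with (z * z)
  => ( ( z * z ) - z ) <= 9

Answer: ( ( z * z ) - z ) <= 9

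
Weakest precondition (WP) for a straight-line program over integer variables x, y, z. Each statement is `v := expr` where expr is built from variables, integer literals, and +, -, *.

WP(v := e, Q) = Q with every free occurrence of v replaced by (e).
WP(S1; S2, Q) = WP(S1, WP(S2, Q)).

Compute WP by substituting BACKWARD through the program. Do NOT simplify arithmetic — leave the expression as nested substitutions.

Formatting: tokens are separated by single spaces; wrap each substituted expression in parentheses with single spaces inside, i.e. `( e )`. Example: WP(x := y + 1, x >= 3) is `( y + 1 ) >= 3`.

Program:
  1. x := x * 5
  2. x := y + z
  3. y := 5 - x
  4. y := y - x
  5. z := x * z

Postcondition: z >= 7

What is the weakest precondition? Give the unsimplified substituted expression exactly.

Answer: ( ( y + z ) * z ) >= 7

Derivation:
post: z >= 7
stmt 5: z := x * z  -- replace 1 occurrence(s) of z with (x * z)
  => ( x * z ) >= 7
stmt 4: y := y - x  -- replace 0 occurrence(s) of y with (y - x)
  => ( x * z ) >= 7
stmt 3: y := 5 - x  -- replace 0 occurrence(s) of y with (5 - x)
  => ( x * z ) >= 7
stmt 2: x := y + z  -- replace 1 occurrence(s) of x with (y + z)
  => ( ( y + z ) * z ) >= 7
stmt 1: x := x * 5  -- replace 0 occurrence(s) of x with (x * 5)
  => ( ( y + z ) * z ) >= 7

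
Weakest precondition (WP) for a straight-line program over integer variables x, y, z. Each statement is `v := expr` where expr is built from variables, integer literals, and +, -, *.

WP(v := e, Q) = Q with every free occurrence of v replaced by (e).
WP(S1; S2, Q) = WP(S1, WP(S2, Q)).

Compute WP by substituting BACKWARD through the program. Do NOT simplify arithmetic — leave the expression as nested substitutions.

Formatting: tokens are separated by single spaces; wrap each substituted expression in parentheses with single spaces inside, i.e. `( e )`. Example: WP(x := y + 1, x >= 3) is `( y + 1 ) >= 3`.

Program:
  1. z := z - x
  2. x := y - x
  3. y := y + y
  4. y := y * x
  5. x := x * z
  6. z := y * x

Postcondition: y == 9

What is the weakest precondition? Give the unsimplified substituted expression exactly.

Answer: ( ( y + y ) * ( y - x ) ) == 9

Derivation:
post: y == 9
stmt 6: z := y * x  -- replace 0 occurrence(s) of z with (y * x)
  => y == 9
stmt 5: x := x * z  -- replace 0 occurrence(s) of x with (x * z)
  => y == 9
stmt 4: y := y * x  -- replace 1 occurrence(s) of y with (y * x)
  => ( y * x ) == 9
stmt 3: y := y + y  -- replace 1 occurrence(s) of y with (y + y)
  => ( ( y + y ) * x ) == 9
stmt 2: x := y - x  -- replace 1 occurrence(s) of x with (y - x)
  => ( ( y + y ) * ( y - x ) ) == 9
stmt 1: z := z - x  -- replace 0 occurrence(s) of z with (z - x)
  => ( ( y + y ) * ( y - x ) ) == 9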